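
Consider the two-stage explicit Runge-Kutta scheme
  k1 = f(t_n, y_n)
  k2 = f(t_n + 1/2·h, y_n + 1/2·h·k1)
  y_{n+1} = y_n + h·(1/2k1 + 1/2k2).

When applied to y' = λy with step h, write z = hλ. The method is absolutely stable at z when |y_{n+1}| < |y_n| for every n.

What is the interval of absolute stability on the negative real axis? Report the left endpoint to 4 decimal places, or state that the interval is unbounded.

On y'=λy, z=hλ:
  k1=λy_n ⇒ h·k1=z·y_n;  k2=λ(1+1/2z)y_n ⇒ h·k2=z(1+1/2z)y_n
  y_{n+1}/y_n = 1 + 1/2z + 1/2z(1+1/2z) = 1 + z + 1/4z²
  so R(z) = 1 + z + 1/4z².

Solve |R(x)|<1 on ℝ⁻.
x=-1.21: |R|=0.1560
R=1: x+1/4x²=0 ⇒ x=−4=-4.0000; min R=1−1/(4·1/4)=0.0000>−1
Confirm numerically:
  x=-2.434: |R|=0.04709 <1
  x=-1.914: |R|=0.00185 <1
  x=-1.876: |R|=0.00384 <1
  x=-4.496: |R|=1.55750 >1
  x=-4.401: |R|=1.44120 >1
  x=-4.165: |R|=1.17181 >1
Stable set (-4.0000, 0).

z∈(-4.0000,0).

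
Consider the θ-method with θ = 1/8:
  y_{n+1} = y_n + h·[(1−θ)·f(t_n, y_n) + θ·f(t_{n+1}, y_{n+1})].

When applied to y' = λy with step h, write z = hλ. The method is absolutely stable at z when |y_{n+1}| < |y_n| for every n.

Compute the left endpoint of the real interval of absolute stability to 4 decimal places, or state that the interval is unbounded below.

left endpoint -2.6667.

Test eqn y'=λy, z=hλ:
  y_{n+1} = y_n + z·[7/8·y_n + 1/8·y_{n+1}] ⇒ (1 − 1/8z)y_{n+1} = (1 + 7/8z)y_n
  Hence R(z) = (1 + 7/8z)/(1 − 1/8z).

Need |R(x)|<1, x<0.
x=-1.45: |R|=0.2275
R=−1: 1+7/8x = −1+1/8x ⇒ -3/4x=2 ⇒ x=2/(-3/4)=-2.6667
Confirm numerically:
  x=-2.636: |R|=0.98270 <1
  x=-2.040: |R|=0.62550 <1
  x=-2.020: |R|=0.61277 <1
  x=-2.861: |R|=1.10736 >1
  x=-2.709: |R|=1.02372 >1
Interval (-2.6667, 0).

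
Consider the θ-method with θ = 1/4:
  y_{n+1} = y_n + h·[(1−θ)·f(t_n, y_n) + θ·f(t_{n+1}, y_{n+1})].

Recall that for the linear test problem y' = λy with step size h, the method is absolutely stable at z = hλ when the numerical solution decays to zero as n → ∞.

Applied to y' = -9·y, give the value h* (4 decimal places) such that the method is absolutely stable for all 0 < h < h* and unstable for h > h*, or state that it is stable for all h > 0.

(-4.0000,0); λ=-9 ⇒ h* = (4)/9 = 0.4444.

On y'=λy, z=hλ:
  y_{n+1} = y_n + z·[3/4·y_n + 1/4·y_{n+1}] ⇒ (1 − 1/4z)y_{n+1} = (1 + 3/4z)y_n
  R(z) = (1 + 3/4z)/(1 − 1/4z).

Find x<0 with |R(x)|<1.
x=-1.23: |R|=0.0593
R=−1: 1+3/4x = −1+1/4x ⇒ -1/2x=2 ⇒ x=2/(-1/2)=-4.0000
Confirm numerically:
  x=-3.786: |R|=0.94503 <1
  x=-3.377: |R|=0.83110 <1
  x=-1.741: |R|=0.21303 <1
  x=-4.488: |R|=1.11499 >1
  x=-4.078: |R|=1.01931 >1
Stable set (-4.0000, 0).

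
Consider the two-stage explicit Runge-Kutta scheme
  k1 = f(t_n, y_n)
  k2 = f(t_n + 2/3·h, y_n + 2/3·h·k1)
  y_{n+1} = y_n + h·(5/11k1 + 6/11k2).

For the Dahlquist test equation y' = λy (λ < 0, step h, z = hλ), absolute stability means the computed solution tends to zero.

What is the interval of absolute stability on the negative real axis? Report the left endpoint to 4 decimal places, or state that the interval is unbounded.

Test eqn y'=λy, z=hλ:
  k1=λy_n ⇒ h·k1=z·y_n;  k2=λ(1+2/3z)y_n ⇒ h·k2=z(1+2/3z)y_n
  y_{n+1}/y_n = 1 + 5/11z + 6/11z(1+2/3z) = 1 + z + 4/11z²
  ⇒ R(z) = 1 + z + 4/11z².

Find x<0 with |R(x)|<1.
x=-1.05: |R|=0.3509
R=1: x+4/11x²=0 ⇒ x=−11/4=-2.7500; min R=1−1/(4·4/11)=0.3125>−1
Confirm numerically:
  x=-2.397: |R|=0.69231 <1
  x=-2.083: |R|=0.49478 <1
  x=-2.013: |R|=0.46052 <1
  x=-1.523: |R|=0.32047 <1
  x=-3.192: |R|=1.51304 >1
  x=-2.895: |R|=1.15265 >1
  x=-2.825: |R|=1.07705 >1
So |R|<1 on (-2.7500, 0).

z∈(-2.7500,0).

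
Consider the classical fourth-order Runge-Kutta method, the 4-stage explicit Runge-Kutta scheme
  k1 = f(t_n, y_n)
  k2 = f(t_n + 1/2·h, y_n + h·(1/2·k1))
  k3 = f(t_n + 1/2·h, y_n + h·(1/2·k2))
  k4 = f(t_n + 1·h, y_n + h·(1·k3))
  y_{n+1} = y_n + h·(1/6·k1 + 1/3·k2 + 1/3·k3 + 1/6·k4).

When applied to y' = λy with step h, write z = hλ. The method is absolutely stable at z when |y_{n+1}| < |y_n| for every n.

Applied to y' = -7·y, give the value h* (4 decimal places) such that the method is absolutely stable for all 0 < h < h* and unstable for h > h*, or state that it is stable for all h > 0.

Test eqn y'=λy, z=hλ:
  order 4, 4-stage ⇒ R(z)=1+z+z^2/2+z^3/6+z^4/24
  (e.g. R(-1.74)=0.27773, |R|=0.27773)

Find x<0 with |R(x)|<1.
x=-1.74: |R|=0.2777
|R(-2.17)|=0.4053 |R(-2.1)|=0.3718 |R(-0.69)|=0.5027
Bisect:
  x_lo=-3.1544 |R|=1.7148  x_hi=-0.1137 |R|=0.8926
  mid=-1.63402 |R|=0.27089 →hi
  mid=-2.39420 |R|=0.55365 →hi
  mid=-2.77430 |R|=0.98355 →hi
  mid=-2.96434 |R|=1.30526 →lo
  mid=-2.86932 |R|=1.13425 →lo
  mid=-2.82181 |R|=1.05646 →lo
  mid=-2.79805 |R|=1.01941 →lo
  mid=-2.78617 |R|=1.00133 →lo
  mid=-2.78023 |R|=0.99240 →hi
  mid=-2.78320 |R|=0.99685 →hi
  ...
  [-2.78543,-2.78525] ⇒ x*=-2.7853
Stable set (-2.7853, 0).

(-2.7853,0); λ=-7 ⇒ h* = 0.3979.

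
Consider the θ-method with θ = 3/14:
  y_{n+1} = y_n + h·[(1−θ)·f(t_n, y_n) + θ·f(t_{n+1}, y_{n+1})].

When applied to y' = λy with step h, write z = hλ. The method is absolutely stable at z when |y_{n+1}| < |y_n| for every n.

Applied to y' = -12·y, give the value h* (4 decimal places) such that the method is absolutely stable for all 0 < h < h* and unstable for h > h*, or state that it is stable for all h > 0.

Set f=λy, z=hλ:
  y_{n+1} = y_n + z·[11/14·y_n + 3/14·y_{n+1}] ⇒ (1 − 3/14z)y_{n+1} = (1 + 11/14z)y_n
  so R(z) = (1 + 11/14z)/(1 − 3/14z).

Boundary: |R(x)|=1, x<0.
x=-1.44: |R|=0.1004
R=−1: 1+11/14x = −1+3/14x ⇒ -4/7x=2 ⇒ x=2/(-4/7)=-3.5000
Confirm numerically:
  x=-2.785: |R|=0.74413 <1
  x=-2.620: |R|=0.67795 <1
  x=-1.720: |R|=0.25678 <1
  x=-4.029: |R|=1.16223 >1
  x=-3.847: |R|=1.10869 >1
  x=-3.776: |R|=1.08718 >1
Stable set (-3.5000, 0).

(-3.5000,0); λ=-12 ⇒ h* = (7/2)/12 = 0.2917.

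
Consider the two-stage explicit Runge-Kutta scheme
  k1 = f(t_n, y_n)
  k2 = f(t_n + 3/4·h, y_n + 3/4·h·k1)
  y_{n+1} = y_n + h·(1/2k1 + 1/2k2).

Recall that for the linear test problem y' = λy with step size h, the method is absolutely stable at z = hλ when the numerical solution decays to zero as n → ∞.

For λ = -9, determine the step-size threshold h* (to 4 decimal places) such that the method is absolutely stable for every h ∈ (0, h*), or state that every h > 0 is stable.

Set f=λy, z=hλ:
  k1=λy_n ⇒ h·k1=z·y_n;  k2=λ(1+3/4z)y_n ⇒ h·k2=z(1+3/4z)y_n
  y_{n+1}/y_n = 1 + 1/2z + 1/2z(1+3/4z) = 1 + z + 3/8z²
  ⇒ R(z) = 1 + z + 3/8z².

Find x<0 with |R(x)|<1.
x=-0.59: |R|=0.5405
R=1: x+3/8x²=0 ⇒ x=−8/3=-2.6667; min R=1−1/(4·3/8)=0.3333>−1
Confirm numerically:
  x=-2.274: |R|=0.66515 <1
  x=-1.985: |R|=0.49258 <1
  x=-1.654: |R|=0.37189 <1
  x=-1.533: |R|=0.34828 <1
  x=-2.971: |R|=1.33907 >1
  x=-2.710: |R|=1.04404 >1
  x=-2.708: |R|=1.04197 >1
Interval (-2.6667, 0).

(-2.6667,0); λ=-9 ⇒ h* = (8/3)/9 = 0.2963.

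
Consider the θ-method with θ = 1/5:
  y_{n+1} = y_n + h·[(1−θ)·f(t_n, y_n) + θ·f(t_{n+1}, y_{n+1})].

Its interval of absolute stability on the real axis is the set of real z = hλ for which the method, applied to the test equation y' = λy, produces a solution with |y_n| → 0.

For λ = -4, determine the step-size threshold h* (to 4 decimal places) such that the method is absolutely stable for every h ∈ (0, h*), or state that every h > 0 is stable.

(-3.3333,0); λ=-4 ⇒ h* = (10/3)/4 = 0.8333.

Set f=λy, z=hλ:
  y_{n+1} = y_n + z·[4/5·y_n + 1/5·y_{n+1}] ⇒ (1 − 1/5z)y_{n+1} = (1 + 4/5z)y_n
  R(z) = (1 + 4/5z)/(1 − 1/5z).

Boundary: |R(x)|=1, x<0.
x=-1.26: |R|=0.0064
R=−1: 1+4/5x = −1+1/5x ⇒ -3/5x=2 ⇒ x=2/(-3/5)=-3.3333
Confirm numerically:
  x=-3.291: |R|=0.98468 <1
  x=-3.040: |R|=0.89055 <1
  x=-2.604: |R|=0.71226 <1
  x=-3.629: |R|=1.10279 >1
  x=-3.537: |R|=1.07157 >1
  x=-3.388: |R|=1.01955 >1
Stable set (-3.3333, 0).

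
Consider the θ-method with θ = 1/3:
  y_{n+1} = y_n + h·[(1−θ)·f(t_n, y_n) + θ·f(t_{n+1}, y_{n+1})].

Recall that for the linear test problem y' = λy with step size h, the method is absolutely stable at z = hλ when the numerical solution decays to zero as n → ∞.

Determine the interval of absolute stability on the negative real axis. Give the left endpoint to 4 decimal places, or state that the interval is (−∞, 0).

z∈(-6.0000,0).

With y'=λy (z=hλ):
  y_{n+1} = y_n + z·[2/3·y_n + 1/3·y_{n+1}] ⇒ (1 − 1/3z)y_{n+1} = (1 + 2/3z)y_n
  ⇒ R(z) = (1 + 2/3z)/(1 − 1/3z).

Need |R(x)|<1, x<0.
x=-0.45: |R|=0.6087
R=−1: 1+2/3x = −1+1/3x ⇒ -1/3x=2 ⇒ x=2/(-1/3)=-6.0000
Confirm numerically:
  x=-5.868: |R|=0.98512 <1
  x=-4.690: |R|=0.82965 <1
  x=-2.806: |R|=0.44988 <1
  x=-2.410: |R|=0.33641 <1
  x=-6.486: |R|=1.05123 >1
  x=-6.202: |R|=1.02195 >1
  x=-6.159: |R|=1.01736 >1
So |R|<1 on (-6.0000, 0).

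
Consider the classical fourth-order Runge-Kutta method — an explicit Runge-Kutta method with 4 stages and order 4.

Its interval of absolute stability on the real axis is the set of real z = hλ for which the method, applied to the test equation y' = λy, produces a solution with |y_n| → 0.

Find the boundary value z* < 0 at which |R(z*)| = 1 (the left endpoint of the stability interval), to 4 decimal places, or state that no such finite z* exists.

Test eqn y'=λy, z=hλ:
  order 4, 4-stage ⇒ R(z)=1+z+z^2/2+z^3/6+z^4/24
  (e.g. R(-1.47)=0.27559, |R|=0.27559)

Need |R(x)|<1, x<0.
x=-1.47: |R|=0.2756
|R(-2.79)|=1.0071 |R(-2.72)|=0.9059 |R(-1.32)|=0.2944
Bisect:
  x_lo=-3.5294 |R|=2.8370  x_hi=-0.3749 |R|=0.6874
  mid=-1.95218 |R|=0.31852 →hi
  mid=-2.74081 |R|=0.93498 →hi
  mid=-3.13513 |R|=1.66892 →lo
  mid=-2.93797 |R|=1.25567 →lo
  mid=-2.83939 |R|=1.08468 →lo
  mid=-2.79010 |R|=1.00728 →lo
  mid=-2.76546 |R|=0.97051 →hi
  ...
  [-2.78548,-2.78529] ⇒ x*=-2.7853
So |R|<1 on (-2.7853, 0).

left endpoint -2.7853.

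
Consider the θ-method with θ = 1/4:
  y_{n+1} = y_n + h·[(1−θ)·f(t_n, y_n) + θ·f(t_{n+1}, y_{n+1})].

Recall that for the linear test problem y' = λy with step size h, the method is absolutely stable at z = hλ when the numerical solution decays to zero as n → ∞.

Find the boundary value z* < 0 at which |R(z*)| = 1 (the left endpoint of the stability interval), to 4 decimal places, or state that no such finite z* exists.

Test eqn y'=λy, z=hλ:
  y_{n+1} = y_n + z·[3/4·y_n + 1/4·y_{n+1}] ⇒ (1 − 1/4z)y_{n+1} = (1 + 3/4z)y_n
  so R(z) = (1 + 3/4z)/(1 − 1/4z).

Boundary: |R(x)|=1, x<0.
x=-1.72: |R|=0.2028
R=−1: 1+3/4x = −1+1/4x ⇒ -1/2x=2 ⇒ x=2/(-1/2)=-4.0000
Confirm numerically:
  x=-3.761: |R|=0.93841 <1
  x=-2.980: |R|=0.70774 <1
  x=-1.666: |R|=0.17614 <1
  x=-4.502: |R|=1.11809 >1
  x=-4.330: |R|=1.07923 >1
Stable set (-4.0000, 0).

left endpoint -4.0000.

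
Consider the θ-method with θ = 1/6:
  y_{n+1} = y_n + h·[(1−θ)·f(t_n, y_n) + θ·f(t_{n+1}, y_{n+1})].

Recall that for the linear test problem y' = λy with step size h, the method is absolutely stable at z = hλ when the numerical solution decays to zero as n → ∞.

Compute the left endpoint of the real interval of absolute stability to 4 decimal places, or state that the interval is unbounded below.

On y'=λy, z=hλ:
  y_{n+1} = y_n + z·[5/6·y_n + 1/6·y_{n+1}] ⇒ (1 − 1/6z)y_{n+1} = (1 + 5/6z)y_n
  so R(z) = (1 + 5/6z)/(1 − 1/6z).

Need |R(x)|<1, x<0.
x=-1.5: |R|=0.2000
R=−1: 1+5/6x = −1+1/6x ⇒ -2/3x=2 ⇒ x=2/(-2/3)=-3.0000
Confirm numerically:
  x=-2.570: |R|=0.79930 <1
  x=-1.719: |R|=0.33618 <1
  x=-1.464: |R|=0.17685 <1
  x=-1.375: |R|=0.11864 <1
  x=-3.418: |R|=1.17753 >1
  x=-3.088: |R|=1.03873 >1
So |R|<1 on (-3.0000, 0).

left endpoint -3.0000.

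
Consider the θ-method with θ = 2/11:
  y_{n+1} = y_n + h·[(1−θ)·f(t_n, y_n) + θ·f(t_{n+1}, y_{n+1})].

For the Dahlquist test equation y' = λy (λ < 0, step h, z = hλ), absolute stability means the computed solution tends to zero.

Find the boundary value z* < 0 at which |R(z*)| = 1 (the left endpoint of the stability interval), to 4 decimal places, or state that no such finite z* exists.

z* = -3.1429.

Set f=λy, z=hλ:
  y_{n+1} = y_n + z·[9/11·y_n + 2/11·y_{n+1}] ⇒ (1 − 2/11z)y_{n+1} = (1 + 9/11z)y_n
  so R(z) = (1 + 9/11z)/(1 − 2/11z).

Find x<0 with |R(x)|<1.
x=-0.77: |R|=0.3246
R=−1: 1+9/11x = −1+2/11x ⇒ -7/11x=2 ⇒ x=2/(-7/11)=-3.1429
Confirm numerically:
  x=-2.161: |R|=0.55143 <1
  x=-1.726: |R|=0.31373 <1
  x=-1.667: |R|=0.27927 <1
  x=-3.587: |R|=1.17107 >1
  x=-3.391: |R|=1.09768 >1
  x=-3.178: |R|=1.01417 >1
Stable set (-3.1429, 0).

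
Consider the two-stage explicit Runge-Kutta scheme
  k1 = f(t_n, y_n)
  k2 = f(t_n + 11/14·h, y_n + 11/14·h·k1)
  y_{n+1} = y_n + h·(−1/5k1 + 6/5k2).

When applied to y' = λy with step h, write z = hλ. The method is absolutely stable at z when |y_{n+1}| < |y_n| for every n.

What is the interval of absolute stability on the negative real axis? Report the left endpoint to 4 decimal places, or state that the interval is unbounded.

z∈(-1.0606,0).

Set f=λy, z=hλ:
  k1=λy_n ⇒ h·k1=z·y_n;  k2=λ(1+11/14z)y_n ⇒ h·k2=z(1+11/14z)y_n
  y_{n+1}/y_n = 1 − 1/5z + 6/5z(1+11/14z) = 1 + z + 33/35z²
  ⇒ R(z) = 1 + z + 33/35z².

Need |R(x)|<1, x<0.
x=-0.4: |R|=0.7509
R=1: x+33/35x²=0 ⇒ x=−35/33=-1.0606; min R=1−1/(4·33/35)=0.7348>−1
Confirm numerically:
  x=-1.016: |R|=0.95727 <1
  x=-1.004: |R|=0.94642 <1
  x=-0.752: |R|=0.78119 <1
  x=-0.550: |R|=0.73521 <1
  x=-1.656: |R|=1.92963 >1
  x=-1.578: |R|=1.76979 >1
  x=-1.502: |R|=1.62509 >1
Stable set (-1.0606, 0).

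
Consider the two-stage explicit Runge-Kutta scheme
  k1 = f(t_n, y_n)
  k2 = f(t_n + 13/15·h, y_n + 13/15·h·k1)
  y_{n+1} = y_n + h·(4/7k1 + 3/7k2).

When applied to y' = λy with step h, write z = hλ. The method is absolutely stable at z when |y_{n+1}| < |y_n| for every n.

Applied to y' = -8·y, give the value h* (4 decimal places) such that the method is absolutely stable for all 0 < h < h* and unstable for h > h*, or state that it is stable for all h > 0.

On y'=λy, z=hλ:
  k1=λy_n ⇒ h·k1=z·y_n;  k2=λ(1+13/15z)y_n ⇒ h·k2=z(1+13/15z)y_n
  y_{n+1}/y_n = 1 + 4/7z + 3/7z(1+13/15z) = 1 + z + 13/35z²
  R(z) = 1 + z + 13/35z².

Solve |R(x)|<1 on ℝ⁻.
x=-1.73: |R|=0.3816
R=1: x+13/35x²=0 ⇒ x=−35/13=-2.6923; min R=1−1/(4·13/35)=0.3269>−1
Confirm numerically:
  x=-2.465: |R|=0.79188 <1
  x=-1.575: |R|=0.34637 <1
  x=-1.336: |R|=0.32696 <1
  x=-1.136: |R|=0.34333 <1
  x=-2.873: |R|=1.19282 >1
  x=-2.779: |R|=1.08948 >1
So |R|<1 on (-2.6923, 0).

(-2.6923,0); λ=-8 ⇒ h* = (35/13)/8 = 0.3365.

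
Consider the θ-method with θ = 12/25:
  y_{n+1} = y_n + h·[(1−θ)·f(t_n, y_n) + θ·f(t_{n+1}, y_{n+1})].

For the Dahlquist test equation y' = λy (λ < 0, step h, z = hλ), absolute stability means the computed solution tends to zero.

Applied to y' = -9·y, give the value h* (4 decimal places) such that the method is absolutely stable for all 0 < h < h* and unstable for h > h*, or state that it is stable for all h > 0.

With y'=λy (z=hλ):
  y_{n+1} = y_n + z·[13/25·y_n + 12/25·y_{n+1}] ⇒ (1 − 12/25z)y_{n+1} = (1 + 13/25z)y_n
  ⇒ R(z) = (1 + 13/25z)/(1 − 12/25z).

Boundary: |R(x)|=1, x<0.
x=-1.49: |R|=0.1313
R=−1: 1+13/25x = −1+12/25x ⇒ -1/25x=2 ⇒ x=2/(-1/25)=-50.0000
Confirm numerically:
  x=-47.363: |R|=0.99556 <1
  x=-46.426: |R|=0.99386 <1
  x=-43.968: |R|=0.98908 <1
  x=-50.431: |R|=1.00068 >1
  x=-50.022: |R|=1.00004 >1
Interval (-50.0000, 0).

(-50.0000,0); λ=-9 ⇒ h* = (50)/9 = 5.5556.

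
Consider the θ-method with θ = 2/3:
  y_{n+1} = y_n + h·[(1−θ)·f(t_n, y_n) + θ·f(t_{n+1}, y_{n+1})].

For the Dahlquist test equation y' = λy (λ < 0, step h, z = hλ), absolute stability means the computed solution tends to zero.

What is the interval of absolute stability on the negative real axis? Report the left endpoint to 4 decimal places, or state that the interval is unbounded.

(−∞, 0) — no finite endpoint.

With y'=λy (z=hλ):
  y_{n+1} = y_n + z·[1/3·y_n + 2/3·y_{n+1}] ⇒ (1 − 2/3z)y_{n+1} = (1 + 1/3z)y_n
  R(z) = (1 + 1/3z)/(1 − 2/3z).

Find x<0 with |R(x)|<1.
x=-0.62: |R|=0.5613
x=-2: |R|=0.1429
x=-10: |R|=0.3043
x=-100: |R|=0.4778
θ=2/3≥1/2 ⇒ |1+1/3x|<|1−2/3x| ∀x<0 ⇒ unbounded interval.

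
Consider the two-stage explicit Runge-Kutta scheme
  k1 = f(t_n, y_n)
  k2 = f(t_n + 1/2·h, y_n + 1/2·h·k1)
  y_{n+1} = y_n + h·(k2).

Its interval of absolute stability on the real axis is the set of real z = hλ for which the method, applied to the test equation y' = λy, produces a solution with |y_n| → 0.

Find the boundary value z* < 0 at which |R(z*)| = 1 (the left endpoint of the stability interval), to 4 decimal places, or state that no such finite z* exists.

z* = -2.0000.

Test eqn y'=λy, z=hλ:
  k1=λy_n ⇒ h·k1=z·y_n;  k2=λ(1+1/2z)y_n ⇒ h·k2=z(1+1/2z)y_n
  y_{n+1}/y_n = 1 + z(1+1/2z) = 1 + z + 1/2z²
  ⇒ R(z) = 1 + z + 1/2z².

Need |R(x)|<1, x<0.
x=-1.61: |R|=0.6861
R=1: x+1/2x²=0 ⇒ x=−2=-2.0000; min R=1−1/(4·1/2)=0.5000>−1
Confirm numerically:
  x=-1.910: |R|=0.91405 <1
  x=-1.600: |R|=0.68000 <1
  x=-1.270: |R|=0.53645 <1
  x=-2.323: |R|=1.37516 >1
  x=-2.288: |R|=1.32947 >1
Interval (-2.0000, 0).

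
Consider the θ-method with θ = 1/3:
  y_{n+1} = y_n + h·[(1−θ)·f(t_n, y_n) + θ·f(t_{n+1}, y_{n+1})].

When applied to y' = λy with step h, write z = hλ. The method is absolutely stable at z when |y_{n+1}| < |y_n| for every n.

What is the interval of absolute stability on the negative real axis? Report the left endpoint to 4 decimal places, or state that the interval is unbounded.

Set f=λy, z=hλ:
  y_{n+1} = y_n + z·[2/3·y_n + 1/3·y_{n+1}] ⇒ (1 − 1/3z)y_{n+1} = (1 + 2/3z)y_n
  so R(z) = (1 + 2/3z)/(1 − 1/3z).

Need |R(x)|<1, x<0.
x=-1.48: |R|=0.0089
R=−1: 1+2/3x = −1+1/3x ⇒ -1/3x=2 ⇒ x=2/(-1/3)=-6.0000
Confirm numerically:
  x=-5.043: |R|=0.88101 <1
  x=-4.615: |R|=0.81812 <1
  x=-3.377: |R|=0.58868 <1
  x=-2.437: |R|=0.34468 <1
  x=-6.356: |R|=1.03805 >1
  x=-6.279: |R|=1.03007 >1
Interval (-6.0000, 0).

(-6.0000, 0).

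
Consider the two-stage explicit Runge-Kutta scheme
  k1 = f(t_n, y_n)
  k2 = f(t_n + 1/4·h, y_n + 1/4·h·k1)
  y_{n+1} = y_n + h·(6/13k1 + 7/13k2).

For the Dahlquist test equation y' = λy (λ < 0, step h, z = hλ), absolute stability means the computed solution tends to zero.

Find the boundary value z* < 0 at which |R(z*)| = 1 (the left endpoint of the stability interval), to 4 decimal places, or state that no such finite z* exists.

z* = -7.4286.

Test eqn y'=λy, z=hλ:
  k1=λy_n ⇒ h·k1=z·y_n;  k2=λ(1+1/4z)y_n ⇒ h·k2=z(1+1/4z)y_n
  y_{n+1}/y_n = 1 + 6/13z + 7/13z(1+1/4z) = 1 + z + 7/52z²
  so R(z) = 1 + z + 7/52z².

Find x<0 with |R(x)|<1.
x=-1.22: |R|=0.0196
R=1: x+7/52x²=0 ⇒ x=−52/7=-7.4286; min R=1−1/(4·7/52)=-0.8571>−1
Confirm numerically:
  x=-7.166: |R|=0.74671 <1
  x=-7.036: |R|=0.62817 <1
  x=-5.088: |R|=0.60311 <1
  x=-4.439: |R|=0.78644 <1
  x=-7.661: |R|=1.23970 >1
  x=-7.522: |R|=1.09460 >1
Interval (-7.4286, 0).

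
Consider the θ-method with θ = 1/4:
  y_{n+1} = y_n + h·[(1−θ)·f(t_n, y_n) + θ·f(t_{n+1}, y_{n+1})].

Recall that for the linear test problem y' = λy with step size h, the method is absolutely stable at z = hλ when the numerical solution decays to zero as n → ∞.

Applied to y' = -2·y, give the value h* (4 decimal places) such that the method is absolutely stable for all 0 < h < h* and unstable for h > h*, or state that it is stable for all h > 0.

On y'=λy, z=hλ:
  y_{n+1} = y_n + z·[3/4·y_n + 1/4·y_{n+1}] ⇒ (1 − 1/4z)y_{n+1} = (1 + 3/4z)y_n
  Hence R(z) = (1 + 3/4z)/(1 − 1/4z).

Solve |R(x)|<1 on ℝ⁻.
x=-0.45: |R|=0.5955
R=−1: 1+3/4x = −1+1/4x ⇒ -1/2x=2 ⇒ x=2/(-1/2)=-4.0000
Confirm numerically:
  x=-3.268: |R|=0.79857 <1
  x=-2.714: |R|=0.61692 <1
  x=-1.639: |R|=0.16262 <1
  x=-4.153: |R|=1.03753 >1
  x=-4.091: |R|=1.02249 >1
Stable set (-4.0000, 0).

(-4.0000,0); λ=-2 ⇒ h* = (4)/2 = 2.0000.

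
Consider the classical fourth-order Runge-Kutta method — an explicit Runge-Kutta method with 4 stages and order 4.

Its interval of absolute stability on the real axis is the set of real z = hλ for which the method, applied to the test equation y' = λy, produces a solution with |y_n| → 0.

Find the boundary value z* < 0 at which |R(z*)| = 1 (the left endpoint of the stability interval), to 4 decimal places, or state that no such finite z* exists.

On y'=λy, z=hλ:
  order 4, 4-stage ⇒ R(z)=1+z+z^2/2+z^3/6+z^4/24
  (e.g. R(-0.69)=0.50274, |R|=0.50274)

Find x<0 with |R(x)|<1.
x=-0.69: |R|=0.5027
|R(-2.76)|=0.9625 |R(-1.46)|=0.2764 |R(-0.65)|=0.5229
Bisect:
  x_lo=-3.5837 |R|=3.0395  x_hi=-0.3669 |R|=0.6929
  mid=-1.97534 |R|=0.32541 →hi
  mid=-2.77953 |R|=0.99134 →hi
  mid=-3.18163 |R|=1.78153 →lo
  mid=-2.98058 |R|=1.33662 →lo
  mid=-2.88005 |R|=1.15252 →lo
  mid=-2.82979 |R|=1.06919 →lo
  mid=-2.80466 |R|=1.02959 →lo
  ...
  [-2.78542,-2.78522] ⇒ x*=-2.7853
So |R|<1 on (-2.7853, 0).

z* = -2.7853.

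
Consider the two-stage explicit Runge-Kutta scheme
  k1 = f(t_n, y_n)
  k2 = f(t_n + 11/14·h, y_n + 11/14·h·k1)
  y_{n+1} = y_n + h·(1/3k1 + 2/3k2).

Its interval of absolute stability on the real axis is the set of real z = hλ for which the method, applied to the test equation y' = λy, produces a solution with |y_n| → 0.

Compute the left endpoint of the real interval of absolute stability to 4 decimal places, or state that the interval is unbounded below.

z* = -1.9091.

Set f=λy, z=hλ:
  k1=λy_n ⇒ h·k1=z·y_n;  k2=λ(1+11/14z)y_n ⇒ h·k2=z(1+11/14z)y_n
  y_{n+1}/y_n = 1 + 1/3z + 2/3z(1+11/14z) = 1 + z + 11/21z²
  R(z) = 1 + z + 11/21z².

Need |R(x)|<1, x<0.
x=-0.65: |R|=0.5713
R=1: x+11/21x²=0 ⇒ x=−21/11=-1.9091; min R=1−1/(4·11/21)=0.5227>−1
Confirm numerically:
  x=-1.623: |R|=0.75678 <1
  x=-1.084: |R|=0.53151 <1
  x=-1.072: |R|=0.52995 <1
  x=-0.964: |R|=0.52277 <1
  x=-2.326: |R|=1.50795 >1
  x=-2.249: |R|=1.40043 >1
  x=-2.004: |R|=1.09963 >1
Interval (-1.9091, 0).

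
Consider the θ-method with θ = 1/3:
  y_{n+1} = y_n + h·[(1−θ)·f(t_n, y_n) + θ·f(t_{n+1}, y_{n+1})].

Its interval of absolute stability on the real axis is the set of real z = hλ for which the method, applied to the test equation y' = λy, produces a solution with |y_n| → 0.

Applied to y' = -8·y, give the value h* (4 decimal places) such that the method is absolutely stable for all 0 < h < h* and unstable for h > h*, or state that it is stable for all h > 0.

(-6.0000,0); λ=-8 ⇒ h* = (6)/8 = 0.7500.

Set f=λy, z=hλ:
  y_{n+1} = y_n + z·[2/3·y_n + 1/3·y_{n+1}] ⇒ (1 − 1/3z)y_{n+1} = (1 + 2/3z)y_n
  so R(z) = (1 + 2/3z)/(1 − 1/3z).

Solve |R(x)|<1 on ℝ⁻.
x=-0.3: |R|=0.7273
R=−1: 1+2/3x = −1+1/3x ⇒ -1/3x=2 ⇒ x=2/(-1/3)=-6.0000
Confirm numerically:
  x=-5.309: |R|=0.91684 <1
  x=-2.622: |R|=0.39915 <1
  x=-2.579: |R|=0.38681 <1
  x=-6.458: |R|=1.04842 >1
  x=-6.211: |R|=1.02291 >1
Interval (-6.0000, 0).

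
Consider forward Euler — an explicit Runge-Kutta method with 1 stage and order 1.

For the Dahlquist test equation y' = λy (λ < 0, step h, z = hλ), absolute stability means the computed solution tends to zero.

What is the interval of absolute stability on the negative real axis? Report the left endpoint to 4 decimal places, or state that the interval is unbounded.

With y'=λy (z=hλ):
  order 1, 1-stage ⇒ R(z)=1+z
  (e.g. R(-0.59)=0.41000, |R|=0.41000)

Boundary: |R(x)|=1, x<0.
x=-0.59: |R|=0.4100
|R(-1.73)|=0.7300 |R(-1.72)|=0.7200 |R(-1.23)|=0.2300
Bisect:
  x_lo=-2.5505 |R|=1.5505  x_hi=-0.3992 |R|=0.6008
  mid=-1.47482 |R|=0.47482 →hi
  mid=-2.01264 |R|=1.01264 →lo
  mid=-1.74373 |R|=0.74373 →hi
  mid=-1.87818 |R|=0.87818 →hi
  mid=-1.94541 |R|=0.94541 →hi
  mid=-1.97902 |R|=0.97902 →hi
  mid=-1.99583 |R|=0.99583 →hi
  mid=-2.00423 |R|=1.00423 →lo
  mid=-2.00003 |R|=1.00003 →lo
  mid=-1.99793 |R|=0.99793 →hi
  ...
  [-2.00003,-1.99990] ⇒ x*=-2.0000
Interval (-2.0000, 0).

z∈(-2.0000,0).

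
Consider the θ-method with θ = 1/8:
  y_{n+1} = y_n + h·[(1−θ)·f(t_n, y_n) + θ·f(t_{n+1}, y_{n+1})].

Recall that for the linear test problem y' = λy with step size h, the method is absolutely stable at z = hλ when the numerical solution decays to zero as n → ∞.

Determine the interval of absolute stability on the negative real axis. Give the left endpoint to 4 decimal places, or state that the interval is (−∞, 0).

On y'=λy, z=hλ:
  y_{n+1} = y_n + z·[7/8·y_n + 1/8·y_{n+1}] ⇒ (1 − 1/8z)y_{n+1} = (1 + 7/8z)y_n
  Hence R(z) = (1 + 7/8z)/(1 − 1/8z).

Boundary: |R(x)|=1, x<0.
x=-1.73: |R|=0.4224
R=−1: 1+7/8x = −1+1/8x ⇒ -3/4x=2 ⇒ x=2/(-3/4)=-2.6667
Confirm numerically:
  x=-2.215: |R|=0.73470 <1
  x=-2.102: |R|=0.66462 <1
  x=-1.964: |R|=0.57688 <1
  x=-3.049: |R|=1.20762 >1
  x=-2.867: |R|=1.11061 >1
Interval (-2.6667, 0).

z∈(-2.6667,0).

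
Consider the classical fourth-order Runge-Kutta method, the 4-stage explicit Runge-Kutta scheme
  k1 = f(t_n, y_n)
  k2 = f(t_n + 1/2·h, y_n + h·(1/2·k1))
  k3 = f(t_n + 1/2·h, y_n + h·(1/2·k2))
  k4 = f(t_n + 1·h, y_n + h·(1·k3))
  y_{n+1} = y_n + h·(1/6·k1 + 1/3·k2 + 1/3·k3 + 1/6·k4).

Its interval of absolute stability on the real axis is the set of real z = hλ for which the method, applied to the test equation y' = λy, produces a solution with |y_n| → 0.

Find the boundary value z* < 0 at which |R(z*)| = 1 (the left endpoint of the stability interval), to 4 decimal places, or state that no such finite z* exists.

z* = -2.7853.

Test eqn y'=λy, z=hλ:
  order 4, 4-stage ⇒ R(z)=1+z+z^2/2+z^3/6+z^4/24
  (e.g. R(-1.78)=0.28252, |R|=0.28252)

Solve |R(x)|<1 on ℝ⁻.
x=-1.78: |R|=0.2825
|R(-2.78)|=0.9920 |R(-2.43)|=0.5838 |R(-2.03)|=0.3438
Bisect:
  x_lo=-3.3022 |R|=2.1031  x_hi=-0.3982 |R|=0.6716
  mid=-1.85019 |R|=0.29408 →hi
  mid=-2.57619 |R|=0.72787 →hi
  mid=-2.93919 |R|=1.25793 →lo
  mid=-2.75769 |R|=0.95917 →hi
  mid=-2.84844 |R|=1.09945 →lo
  mid=-2.80306 |R|=1.02713 →lo
  mid=-2.78038 |R|=0.99261 →hi
  mid=-2.79172 |R|=1.00973 →lo
  ...
  [-2.78534,-2.78516] ⇒ x*=-2.7853
Stable set (-2.7853, 0).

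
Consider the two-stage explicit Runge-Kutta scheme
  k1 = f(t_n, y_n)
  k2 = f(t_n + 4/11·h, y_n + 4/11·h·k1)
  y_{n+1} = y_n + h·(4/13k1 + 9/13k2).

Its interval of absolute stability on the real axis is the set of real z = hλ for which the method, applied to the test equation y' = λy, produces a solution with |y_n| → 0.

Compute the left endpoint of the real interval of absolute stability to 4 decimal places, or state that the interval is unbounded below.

z* = -3.9722.

Set f=λy, z=hλ:
  k1=λy_n ⇒ h·k1=z·y_n;  k2=λ(1+4/11z)y_n ⇒ h·k2=z(1+4/11z)y_n
  y_{n+1}/y_n = 1 + 4/13z + 9/13z(1+4/11z) = 1 + z + 36/143z²
  Hence R(z) = 1 + z + 36/143z².

Need |R(x)|<1, x<0.
x=-1.47: |R|=0.0740
R=1: x+36/143x²=0 ⇒ x=−143/36=-3.9722; min R=1−1/(4·36/143)=0.0069>−1
Confirm numerically:
  x=-3.356: |R|=0.47937 <1
  x=-2.724: |R|=0.14402 <1
  x=-2.382: |R|=0.04640 <1
  x=-2.050: |R|=0.00797 <1
  x=-4.558: |R|=1.67216 >1
  x=-4.221: |R|=1.26436 >1
  x=-4.104: |R|=1.13615 >1
Interval (-3.9722, 0).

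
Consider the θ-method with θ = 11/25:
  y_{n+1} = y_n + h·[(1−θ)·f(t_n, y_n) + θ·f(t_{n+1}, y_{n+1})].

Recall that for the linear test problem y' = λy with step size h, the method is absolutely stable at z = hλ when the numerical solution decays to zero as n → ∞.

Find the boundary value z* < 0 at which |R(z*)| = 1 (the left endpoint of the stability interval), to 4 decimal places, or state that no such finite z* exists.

left endpoint -16.6667.

With y'=λy (z=hλ):
  y_{n+1} = y_n + z·[14/25·y_n + 11/25·y_{n+1}] ⇒ (1 − 11/25z)y_{n+1} = (1 + 14/25z)y_n
  Hence R(z) = (1 + 14/25z)/(1 − 11/25z).

Solve |R(x)|<1 on ℝ⁻.
x=-1.07: |R|=0.2725
R=−1: 1+14/25x = −1+11/25x ⇒ -3/25x=2 ⇒ x=2/(-3/25)=-16.6667
Confirm numerically:
  x=-11.958: |R|=0.90976 <1
  x=-11.944: |R|=0.90940 <1
  x=-8.955: |R|=0.81268 <1
  x=-17.162: |R|=1.00695 >1
  x=-17.114: |R|=1.00629 >1
  x=-17.013: |R|=1.00490 >1
Interval (-16.6667, 0).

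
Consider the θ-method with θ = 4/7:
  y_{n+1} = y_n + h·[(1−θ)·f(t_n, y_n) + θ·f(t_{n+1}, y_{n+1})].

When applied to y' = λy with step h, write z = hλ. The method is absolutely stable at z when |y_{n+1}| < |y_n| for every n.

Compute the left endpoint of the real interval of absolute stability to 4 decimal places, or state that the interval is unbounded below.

With y'=λy (z=hλ):
  y_{n+1} = y_n + z·[3/7·y_n + 4/7·y_{n+1}] ⇒ (1 − 4/7z)y_{n+1} = (1 + 3/7z)y_n
  ⇒ R(z) = (1 + 3/7z)/(1 − 4/7z).

Solve |R(x)|<1 on ℝ⁻.
x=-0.64: |R|=0.5314
x=-2: |R|=0.0667
x=-10: |R|=0.4894
x=-100: |R|=0.7199
θ=4/7≥1/2 ⇒ |1+3/7x|<|1−4/7x| ∀x<0 ⇒ interval (−∞,0).

interval (−∞, 0).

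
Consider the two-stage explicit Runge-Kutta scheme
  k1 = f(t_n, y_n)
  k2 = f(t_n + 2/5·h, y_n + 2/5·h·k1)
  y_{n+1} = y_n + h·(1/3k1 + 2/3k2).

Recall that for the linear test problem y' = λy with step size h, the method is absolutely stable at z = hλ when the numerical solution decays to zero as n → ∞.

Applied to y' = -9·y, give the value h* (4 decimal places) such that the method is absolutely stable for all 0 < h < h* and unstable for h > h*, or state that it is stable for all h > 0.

(-3.7500,0); λ=-9 ⇒ h* = (15/4)/9 = 0.4167.

With y'=λy (z=hλ):
  k1=λy_n ⇒ h·k1=z·y_n;  k2=λ(1+2/5z)y_n ⇒ h·k2=z(1+2/5z)y_n
  y_{n+1}/y_n = 1 + 1/3z + 2/3z(1+2/5z) = 1 + z + 4/15z²
  so R(z) = 1 + z + 4/15z².

Boundary: |R(x)|=1, x<0.
x=-1.79: |R|=0.0644
R=1: x+4/15x²=0 ⇒ x=−15/4=-3.7500; min R=1−1/(4·4/15)=0.0625>−1
Confirm numerically:
  x=-3.273: |R|=0.58367 <1
  x=-2.494: |R|=0.16468 <1
  x=-1.664: |R|=0.07437 <1
  x=-4.165: |R|=1.46093 >1
  x=-3.889: |R|=1.14415 >1
So |R|<1 on (-3.7500, 0).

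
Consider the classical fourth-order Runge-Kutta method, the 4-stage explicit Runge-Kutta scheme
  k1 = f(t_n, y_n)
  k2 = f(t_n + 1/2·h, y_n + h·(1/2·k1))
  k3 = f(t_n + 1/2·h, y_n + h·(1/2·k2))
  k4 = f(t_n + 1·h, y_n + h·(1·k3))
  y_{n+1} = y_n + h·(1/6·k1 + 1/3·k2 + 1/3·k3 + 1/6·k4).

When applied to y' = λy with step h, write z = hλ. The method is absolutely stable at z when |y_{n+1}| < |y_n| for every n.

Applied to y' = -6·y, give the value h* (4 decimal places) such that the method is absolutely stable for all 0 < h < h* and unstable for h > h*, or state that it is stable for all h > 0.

On y'=λy, z=hλ:
  order 4, 4-stage ⇒ R(z)=1+z+z^2/2+z^3/6+z^4/24
  (e.g. R(-0.49)=0.61284, |R|=0.61284)

Solve |R(x)|<1 on ℝ⁻.
x=-0.49: |R|=0.6128
|R(-2.85)|=1.1020 |R(-2.19)|=0.4159 |R(-0.76)|=0.4695
Bisect:
  x_lo=-3.1293 |R|=1.6553  x_hi=-0.1295 |R|=0.8786
  mid=-1.62940 |R|=0.27077 →hi
  mid=-2.37937 |R|=0.54172 →hi
  mid=-2.75436 |R|=0.95435 →hi
  mid=-2.94185 |R|=1.26286 →lo
  mid=-2.84810 |R|=1.09890 →lo
  mid=-2.80123 |R|=1.02429 →lo
  mid=-2.77779 |R|=0.98875 →hi
  mid=-2.78951 |R|=1.00638 →lo
  mid=-2.78365 |R|=0.99753 →hi
  ...
  [-2.78530,-2.78512] ⇒ x*=-2.7853
Stable set (-2.7853, 0).

(-2.7853,0); λ=-6 ⇒ h* = 0.4642.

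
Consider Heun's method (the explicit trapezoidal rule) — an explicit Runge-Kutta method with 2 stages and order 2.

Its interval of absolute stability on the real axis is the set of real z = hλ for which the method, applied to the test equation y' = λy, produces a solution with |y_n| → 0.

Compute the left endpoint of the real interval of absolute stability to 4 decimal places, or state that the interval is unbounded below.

z* = -2.0000.

On y'=λy, z=hλ:
  order 2, 2-stage ⇒ R(z)=1+z+z^2/2
  (e.g. R(-1.42)=0.58820, |R|=0.58820)

Boundary: |R(x)|=1, x<0.
x=-1.42: |R|=0.5882
|R(-2.2)|=1.2200 |R(-2.16)|=1.1728 |R(-1.89)|=0.8960
Bisect:
  x_lo=-2.7593 |R|=2.0476  x_hi=-0.1785 |R|=0.8374
  mid=-1.46893 |R|=0.60995 →hi
  mid=-2.11413 |R|=1.12064 →lo
  mid=-1.79153 |R|=0.81326 →hi
  mid=-1.95283 |R|=0.95394 →hi
  mid=-2.03348 |R|=1.03404 →lo
  mid=-1.99315 |R|=0.99318 →hi
  mid=-2.01332 |R|=1.01340 →lo
  ...
  [-2.00008,-1.99993] ⇒ x*=-2.0000
Stable set (-2.0000, 0).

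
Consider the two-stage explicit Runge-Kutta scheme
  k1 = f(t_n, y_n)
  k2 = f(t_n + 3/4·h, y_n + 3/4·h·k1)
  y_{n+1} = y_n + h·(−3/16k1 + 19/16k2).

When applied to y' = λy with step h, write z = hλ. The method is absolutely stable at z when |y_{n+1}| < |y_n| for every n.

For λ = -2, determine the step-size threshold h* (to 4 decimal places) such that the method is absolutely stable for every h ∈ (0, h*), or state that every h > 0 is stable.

(-1.1228,0); λ=-2 ⇒ h* = (64/57)/2 = 0.5614.

Set f=λy, z=hλ:
  k1=λy_n ⇒ h·k1=z·y_n;  k2=λ(1+3/4z)y_n ⇒ h·k2=z(1+3/4z)y_n
  y_{n+1}/y_n = 1 − 3/16z + 19/16z(1+3/4z) = 1 + z + 57/64z²
  Hence R(z) = 1 + z + 57/64z².

Need |R(x)|<1, x<0.
x=-0.99: |R|=0.8829
R=1: x+57/64x²=0 ⇒ x=−64/57=-1.1228; min R=1−1/(4·57/64)=0.7193>−1
Confirm numerically:
  x=-0.853: |R|=0.79503 <1
  x=-0.648: |R|=0.72598 <1
  x=-0.563: |R|=0.71930 <1
  x=-0.547: |R|=0.71948 <1
  x=-1.707: |R|=1.88815 >1
  x=-1.674: |R|=1.82178 >1
  x=-1.329: |R|=1.24406 >1
Stable set (-1.1228, 0).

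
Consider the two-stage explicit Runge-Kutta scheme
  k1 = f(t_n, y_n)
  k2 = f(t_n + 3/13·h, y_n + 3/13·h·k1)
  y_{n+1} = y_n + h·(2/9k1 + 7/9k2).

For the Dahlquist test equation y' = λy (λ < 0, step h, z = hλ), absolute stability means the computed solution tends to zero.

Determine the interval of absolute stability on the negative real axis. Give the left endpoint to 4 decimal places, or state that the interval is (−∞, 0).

Test eqn y'=λy, z=hλ:
  k1=λy_n ⇒ h·k1=z·y_n;  k2=λ(1+3/13z)y_n ⇒ h·k2=z(1+3/13z)y_n
  y_{n+1}/y_n = 1 + 2/9z + 7/9z(1+3/13z) = 1 + z + 7/39z²
  Hence R(z) = 1 + z + 7/39z².

Solve |R(x)|<1 on ℝ⁻.
x=-1.04: |R|=0.1541
R=1: x+7/39x²=0 ⇒ x=−39/7=-5.5714; min R=1−1/(4·7/39)=-0.3929>−1
Confirm numerically:
  x=-4.704: |R|=0.26762 <1
  x=-4.649: |R|=0.23029 <1
  x=-3.144: |R|=0.36982 <1
  x=-2.457: |R|=0.37346 <1
  x=-5.838: |R|=1.27933 >1
  x=-5.691: |R|=1.12214 >1
  x=-5.624: |R|=1.05307 >1
Interval (-5.5714, 0).

(-5.5714, 0).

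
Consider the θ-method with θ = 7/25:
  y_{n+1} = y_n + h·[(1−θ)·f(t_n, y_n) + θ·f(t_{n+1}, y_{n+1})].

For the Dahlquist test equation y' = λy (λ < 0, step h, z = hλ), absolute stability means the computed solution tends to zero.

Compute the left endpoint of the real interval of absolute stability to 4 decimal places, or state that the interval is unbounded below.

z* = -4.5455.

Test eqn y'=λy, z=hλ:
  y_{n+1} = y_n + z·[18/25·y_n + 7/25·y_{n+1}] ⇒ (1 − 7/25z)y_{n+1} = (1 + 18/25z)y_n
  so R(z) = (1 + 18/25z)/(1 − 7/25z).

Find x<0 with |R(x)|<1.
x=-1.11: |R|=0.1532
R=−1: 1+18/25x = −1+7/25x ⇒ -11/25x=2 ⇒ x=2/(-11/25)=-4.5455
Confirm numerically:
  x=-3.392: |R|=0.73970 <1
  x=-3.176: |R|=0.68106 <1
  x=-3.077: |R|=0.65291 <1
  x=-2.563: |R|=0.49216 <1
  x=-4.636: |R|=1.01734 >1
  x=-4.586: |R|=1.00781 >1
Interval (-4.5455, 0).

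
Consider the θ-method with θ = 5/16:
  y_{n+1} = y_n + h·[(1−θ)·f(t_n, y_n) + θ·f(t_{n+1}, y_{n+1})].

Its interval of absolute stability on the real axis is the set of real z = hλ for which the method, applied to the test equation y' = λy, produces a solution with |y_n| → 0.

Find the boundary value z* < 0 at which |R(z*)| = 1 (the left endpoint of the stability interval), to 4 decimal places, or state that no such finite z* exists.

z* = -5.3333.

Test eqn y'=λy, z=hλ:
  y_{n+1} = y_n + z·[11/16·y_n + 5/16·y_{n+1}] ⇒ (1 − 5/16z)y_{n+1} = (1 + 11/16z)y_n
  so R(z) = (1 + 11/16z)/(1 − 5/16z).

Solve |R(x)|<1 on ℝ⁻.
x=-0.78: |R|=0.3729
R=−1: 1+11/16x = −1+5/16x ⇒ -3/8x=2 ⇒ x=2/(-3/8)=-5.3333
Confirm numerically:
  x=-4.998: |R|=0.95091 <1
  x=-3.672: |R|=0.70990 <1
  x=-3.390: |R|=0.64613 <1
  x=-3.266: |R|=0.61633 <1
  x=-5.852: |R|=1.06876 >1
  x=-5.745: |R|=1.05523 >1
Stable set (-5.3333, 0).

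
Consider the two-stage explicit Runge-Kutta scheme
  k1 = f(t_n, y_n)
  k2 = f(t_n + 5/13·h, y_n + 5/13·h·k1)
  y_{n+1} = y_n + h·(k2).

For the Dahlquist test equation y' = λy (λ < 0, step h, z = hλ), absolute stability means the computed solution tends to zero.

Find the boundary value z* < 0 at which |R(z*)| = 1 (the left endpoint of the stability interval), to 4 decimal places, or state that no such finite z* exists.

Test eqn y'=λy, z=hλ:
  k1=λy_n ⇒ h·k1=z·y_n;  k2=λ(1+5/13z)y_n ⇒ h·k2=z(1+5/13z)y_n
  y_{n+1}/y_n = 1 + z(1+5/13z) = 1 + z + 5/13z²
  Hence R(z) = 1 + z + 5/13z².

Need |R(x)|<1, x<0.
x=-1.75: |R|=0.4279
R=1: x+5/13x²=0 ⇒ x=−13/5=-2.6000; min R=1−1/(4·5/13)=0.3500>−1
Confirm numerically:
  x=-2.528: |R|=0.92999 <1
  x=-2.320: |R|=0.75015 <1
  x=-2.172: |R|=0.64246 <1
  x=-3.043: |R|=1.51848 >1
  x=-2.876: |R|=1.30530 >1
  x=-2.635: |R|=1.03547 >1
So |R|<1 on (-2.6000, 0).

left endpoint -2.6000.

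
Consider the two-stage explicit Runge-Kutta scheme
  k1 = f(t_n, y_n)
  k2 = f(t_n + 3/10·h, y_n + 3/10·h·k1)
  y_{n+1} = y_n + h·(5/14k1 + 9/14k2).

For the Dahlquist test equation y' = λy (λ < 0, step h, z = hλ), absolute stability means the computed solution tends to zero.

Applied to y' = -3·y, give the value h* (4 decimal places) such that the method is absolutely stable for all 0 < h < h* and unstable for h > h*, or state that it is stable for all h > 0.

Test eqn y'=λy, z=hλ:
  k1=λy_n ⇒ h·k1=z·y_n;  k2=λ(1+3/10z)y_n ⇒ h·k2=z(1+3/10z)y_n
  y_{n+1}/y_n = 1 + 5/14z + 9/14z(1+3/10z) = 1 + z + 27/140z²
  ⇒ R(z) = 1 + z + 27/140z².

Solve |R(x)|<1 on ℝ⁻.
x=-0.51: |R|=0.5402
R=1: x+27/140x²=0 ⇒ x=−140/27=-5.1852; min R=1−1/(4·27/140)=-0.2963>−1
Confirm numerically:
  x=-3.687: |R|=0.06531 <1
  x=-3.521: |R|=0.13006 <1
  x=-2.930: |R|=0.27434 <1
  x=-5.776: |R|=1.65813 >1
  x=-5.499: |R|=1.33281 >1
  x=-5.380: |R|=1.20213 >1
Interval (-5.1852, 0).

(-5.1852,0); λ=-3 ⇒ h* = (140/27)/3 = 1.7284.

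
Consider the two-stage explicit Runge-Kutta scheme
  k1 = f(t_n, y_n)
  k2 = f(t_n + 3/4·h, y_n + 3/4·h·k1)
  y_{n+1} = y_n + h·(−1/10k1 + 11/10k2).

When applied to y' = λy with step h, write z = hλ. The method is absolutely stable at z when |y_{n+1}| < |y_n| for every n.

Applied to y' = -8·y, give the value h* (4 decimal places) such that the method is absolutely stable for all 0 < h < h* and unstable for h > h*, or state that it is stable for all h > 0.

(-1.2121,0); λ=-8 ⇒ h* = (40/33)/8 = 0.1515.

Set f=λy, z=hλ:
  k1=λy_n ⇒ h·k1=z·y_n;  k2=λ(1+3/4z)y_n ⇒ h·k2=z(1+3/4z)y_n
  y_{n+1}/y_n = 1 − 1/10z + 11/10z(1+3/4z) = 1 + z + 33/40z²
  Hence R(z) = 1 + z + 33/40z².

Need |R(x)|<1, x<0.
x=-1.24: |R|=1.0285
R=1: x+33/40x²=0 ⇒ x=−40/33=-1.2121; min R=1−1/(4·33/40)=0.6970>−1
Confirm numerically:
  x=-1.121: |R|=0.91573 <1
  x=-0.876: |R|=0.75709 <1
  x=-0.832: |R|=0.73908 <1
  x=-0.541: |R|=0.70046 <1
  x=-1.460: |R|=1.29857 >1
  x=-1.353: |R|=1.15725 >1
  x=-1.248: |R|=1.03694 >1
So |R|<1 on (-1.2121, 0).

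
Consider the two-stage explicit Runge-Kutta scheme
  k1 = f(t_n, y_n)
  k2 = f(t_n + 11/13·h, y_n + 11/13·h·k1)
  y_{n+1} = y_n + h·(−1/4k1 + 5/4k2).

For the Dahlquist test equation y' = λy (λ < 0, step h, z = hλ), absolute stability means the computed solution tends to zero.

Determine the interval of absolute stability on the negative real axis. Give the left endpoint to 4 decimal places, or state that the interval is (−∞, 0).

z∈(-0.9455,0).

On y'=λy, z=hλ:
  k1=λy_n ⇒ h·k1=z·y_n;  k2=λ(1+11/13z)y_n ⇒ h·k2=z(1+11/13z)y_n
  y_{n+1}/y_n = 1 − 1/4z + 5/4z(1+11/13z) = 1 + z + 55/52z²
  so R(z) = 1 + z + 55/52z².

Boundary: |R(x)|=1, x<0.
x=-0.98: |R|=1.0358
R=1: x+55/52x²=0 ⇒ x=−52/55=-0.9455; min R=1−1/(4·55/52)=0.7636>−1
Confirm numerically:
  x=-0.851: |R|=0.91498 <1
  x=-0.773: |R|=0.85900 <1
  x=-0.689: |R|=0.81311 <1
  x=-0.409: |R|=0.76793 <1
  x=-1.430: |R|=1.73287 >1
  x=-1.205: |R|=1.33080 >1
  x=-1.077: |R|=1.14985 >1
Stable set (-0.9455, 0).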